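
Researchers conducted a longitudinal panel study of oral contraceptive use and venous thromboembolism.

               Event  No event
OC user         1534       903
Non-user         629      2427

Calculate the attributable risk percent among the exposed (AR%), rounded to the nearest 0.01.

Cells: a = 1534, b = 903, c = 629, d = 2427.
Risk in exposed = 1534/2437 = 0.62946; risk in unexposed = 629/3056 = 0.20582.
RR = 0.62946/0.20582 = 3.05825
AR% = (RR − 1)/RR × 100 = (3.05825 − 1)/3.05825 × 100 = 67.3015%

67.30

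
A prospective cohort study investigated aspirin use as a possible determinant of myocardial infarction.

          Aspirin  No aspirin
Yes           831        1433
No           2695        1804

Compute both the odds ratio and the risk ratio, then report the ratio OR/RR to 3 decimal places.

Reading the table with exposure as columns: a = 831 (Aspirin, case), b = 2695 (Aspirin, non-case), c = 1433 (No aspirin, case), d = 1804.
OR = (831·1804)/(2695·1433) = 1499124/3861935 = 0.38818
Risk in exposed = 831/3526 = 0.23568; risk in unexposed = 1433/3237 = 0.44269; RR = 0.53237
OR/RR = 0.38818 / 0.53237 = 0.72915
The outcome is not rare, so the OR lies further from 1 than the RR.

0.729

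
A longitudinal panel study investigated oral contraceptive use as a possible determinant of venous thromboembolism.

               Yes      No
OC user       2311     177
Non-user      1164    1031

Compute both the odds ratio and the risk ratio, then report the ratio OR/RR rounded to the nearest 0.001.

6.602

Cells: a = 2311, b = 177, c = 1164, d = 1031.
OR = (2311·1031)/(177·1164) = 2382641/206028 = 11.56465
Risk in exposed = 2311/2488 = 0.92886; risk in unexposed = 1164/2195 = 0.53030; RR = 1.75158
OR/RR = 11.56465 / 1.75158 = 6.60239
The outcome is not rare, so the OR lies further from 1 than the RR.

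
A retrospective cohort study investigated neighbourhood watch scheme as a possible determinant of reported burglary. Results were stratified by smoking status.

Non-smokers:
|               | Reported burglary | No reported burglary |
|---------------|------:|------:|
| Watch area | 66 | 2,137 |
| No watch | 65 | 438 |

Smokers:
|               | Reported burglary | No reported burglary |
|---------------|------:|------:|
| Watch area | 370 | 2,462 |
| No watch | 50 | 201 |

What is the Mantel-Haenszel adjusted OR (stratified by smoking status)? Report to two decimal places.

OR_MH = Σ(aᵢdᵢ/nᵢ) / Σ(bᵢcᵢ/nᵢ), where nᵢ is the stratum total.
Stratum 1 (Non-smokers): n = 2706; a·d/n = 66·438/2706 = 10.6829; b·c/n = 2137·65/2706 = 51.3322
Stratum 2 (Smokers): n = 3083; a·d/n = 370·201/3083 = 24.1226; b·c/n = 2462·50/3083 = 39.9286
OR_MH = (10.6829 + 24.1226) / (51.3322 + 39.9286) = 34.8055 / 91.2609 = 0.38139

0.38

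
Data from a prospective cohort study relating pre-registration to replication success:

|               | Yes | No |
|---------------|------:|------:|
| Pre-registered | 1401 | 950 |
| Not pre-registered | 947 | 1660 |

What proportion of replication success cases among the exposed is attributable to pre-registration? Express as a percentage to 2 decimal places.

39.04

Cells: a = 1401, b = 950, c = 947, d = 1660.
Risk in exposed = 1401/2351 = 0.59592; risk in unexposed = 947/2607 = 0.36325.
RR = 0.59592/0.36325 = 1.64050
AR% = (RR − 1)/RR × 100 = (1.64050 − 1)/1.64050 × 100 = 39.0430%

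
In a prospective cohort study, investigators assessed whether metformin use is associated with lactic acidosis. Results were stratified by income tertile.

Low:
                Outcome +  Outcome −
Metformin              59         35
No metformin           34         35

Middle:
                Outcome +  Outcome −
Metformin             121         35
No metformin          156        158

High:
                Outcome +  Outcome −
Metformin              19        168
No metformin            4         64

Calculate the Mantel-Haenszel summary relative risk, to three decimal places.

1.492

RR_MH = Σ(aᵢ·n₀ᵢ/nᵢ) / Σ(cᵢ·n₁ᵢ/nᵢ), with n₁ᵢ = aᵢ+bᵢ (exposed), n₀ᵢ = cᵢ+dᵢ (unexposed), nᵢ = n₁ᵢ+n₀ᵢ.
Stratum 1 (Low): n₁ = 94, n₀ = 69, n = 163; a·n₀/n = 59·69/163 = 24.9755; c·n₁/n = 34·94/163 = 19.6074
Stratum 2 (Middle): n₁ = 156, n₀ = 314, n = 470; a·n₀/n = 121·314/470 = 80.8383; c·n₁/n = 156·156/470 = 51.7787
Stratum 3 (High): n₁ = 187, n₀ = 68, n = 255; a·n₀/n = 19·68/255 = 5.0667; c·n₁/n = 4·187/255 = 2.9333
RR_MH = (24.9755 + 80.8383 + 5.0667) / (19.6074 + 51.7787 + 2.9333) = 110.8804 / 74.3194 = 1.49194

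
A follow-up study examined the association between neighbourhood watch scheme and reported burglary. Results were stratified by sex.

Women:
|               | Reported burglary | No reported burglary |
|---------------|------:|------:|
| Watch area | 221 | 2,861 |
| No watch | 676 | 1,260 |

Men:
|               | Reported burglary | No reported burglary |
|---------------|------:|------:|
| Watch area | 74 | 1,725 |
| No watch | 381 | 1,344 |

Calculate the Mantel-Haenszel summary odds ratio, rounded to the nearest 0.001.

OR_MH = Σ(aᵢdᵢ/nᵢ) / Σ(bᵢcᵢ/nᵢ), where nᵢ is the stratum total.
Stratum 1 (Women): n = 5018; a·d/n = 221·1260/5018 = 55.4922; b·c/n = 2861·676/5018 = 385.4197
Stratum 2 (Men): n = 3524; a·d/n = 74·1344/3524 = 28.2225; b·c/n = 1725·381/3524 = 186.4997
OR_MH = (55.4922 + 28.2225) / (385.4197 + 186.4997) = 83.7147 / 571.9194 = 0.14637

0.146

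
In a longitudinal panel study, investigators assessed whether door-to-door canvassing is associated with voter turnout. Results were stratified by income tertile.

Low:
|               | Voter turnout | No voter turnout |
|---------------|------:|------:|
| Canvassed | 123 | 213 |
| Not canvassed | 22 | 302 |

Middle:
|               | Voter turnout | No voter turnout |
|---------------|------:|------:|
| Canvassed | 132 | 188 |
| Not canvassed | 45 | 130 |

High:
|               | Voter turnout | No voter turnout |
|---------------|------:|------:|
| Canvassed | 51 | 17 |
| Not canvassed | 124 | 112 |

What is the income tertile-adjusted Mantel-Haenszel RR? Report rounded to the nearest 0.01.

RR_MH = Σ(aᵢ·n₀ᵢ/nᵢ) / Σ(cᵢ·n₁ᵢ/nᵢ), with n₁ᵢ = aᵢ+bᵢ (exposed), n₀ᵢ = cᵢ+dᵢ (unexposed), nᵢ = n₁ᵢ+n₀ᵢ.
Stratum 1 (Low): n₁ = 336, n₀ = 324, n = 660; a·n₀/n = 123·324/660 = 60.3818; c·n₁/n = 22·336/660 = 11.2000
Stratum 2 (Middle): n₁ = 320, n₀ = 175, n = 495; a·n₀/n = 132·175/495 = 46.6667; c·n₁/n = 45·320/495 = 29.0909
Stratum 3 (High): n₁ = 68, n₀ = 236, n = 304; a·n₀/n = 51·236/304 = 39.5921; c·n₁/n = 124·68/304 = 27.7368
RR_MH = (60.3818 + 46.6667 + 39.5921) / (11.2000 + 29.0909 + 27.7368) = 146.6406 / 68.0278 = 2.15560

2.16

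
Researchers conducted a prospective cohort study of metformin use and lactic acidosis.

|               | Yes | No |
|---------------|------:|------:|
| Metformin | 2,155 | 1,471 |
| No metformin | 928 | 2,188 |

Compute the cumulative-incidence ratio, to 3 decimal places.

1.996

Cells: a = 2155, b = 1471, c = 928, d = 2188.
Risk in exposed = 2155/3626 = 0.59432; risk in unexposed = 928/3116 = 0.29782.
RR = 0.59432 / 0.29782 = 1.99558
The risk among the exposed is 2.00 times that among the unexposed.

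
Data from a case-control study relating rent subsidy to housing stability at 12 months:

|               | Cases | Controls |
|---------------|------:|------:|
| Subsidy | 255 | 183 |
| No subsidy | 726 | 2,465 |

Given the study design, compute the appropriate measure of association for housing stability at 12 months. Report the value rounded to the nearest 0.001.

Cells: a = 255, b = 183, c = 726, d = 2465.
This is a case-control study: participants were sampled on outcome status, so risks in the source population cannot be estimated directly — relative risk is not valid here. The odds ratio is the appropriate measure.
OR = (a·d)/(b·c) = (255 × 2465) / (183 × 726) = 628575 / 132858 = 4.73118

4.731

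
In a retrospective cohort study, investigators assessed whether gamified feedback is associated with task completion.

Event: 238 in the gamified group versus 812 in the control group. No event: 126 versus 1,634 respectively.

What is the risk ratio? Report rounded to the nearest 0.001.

From the description: a = 238, b = 126, c = 812, d = 1634.
Risk in exposed = 238/364 = 0.65385; risk in unexposed = 812/2446 = 0.33197.
RR = 0.65385 / 0.33197 = 1.96959
The risk among the exposed is 1.97 times that among the unexposed.

1.970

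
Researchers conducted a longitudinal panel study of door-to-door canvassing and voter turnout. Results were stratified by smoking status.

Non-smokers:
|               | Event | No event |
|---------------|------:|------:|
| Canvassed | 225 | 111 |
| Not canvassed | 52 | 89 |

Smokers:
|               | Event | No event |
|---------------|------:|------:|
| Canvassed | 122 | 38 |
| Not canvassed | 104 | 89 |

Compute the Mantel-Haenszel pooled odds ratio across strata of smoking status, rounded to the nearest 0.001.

3.122

OR_MH = Σ(aᵢdᵢ/nᵢ) / Σ(bᵢcᵢ/nᵢ), where nᵢ is the stratum total.
Stratum 1 (Non-smokers): n = 477; a·d/n = 225·89/477 = 41.9811; b·c/n = 111·52/477 = 12.1006
Stratum 2 (Smokers): n = 353; a·d/n = 122·89/353 = 30.7592; b·c/n = 38·104/353 = 11.1955
OR_MH = (41.9811 + 30.7592) / (12.1006 + 11.1955) = 72.7403 / 23.2961 = 3.12243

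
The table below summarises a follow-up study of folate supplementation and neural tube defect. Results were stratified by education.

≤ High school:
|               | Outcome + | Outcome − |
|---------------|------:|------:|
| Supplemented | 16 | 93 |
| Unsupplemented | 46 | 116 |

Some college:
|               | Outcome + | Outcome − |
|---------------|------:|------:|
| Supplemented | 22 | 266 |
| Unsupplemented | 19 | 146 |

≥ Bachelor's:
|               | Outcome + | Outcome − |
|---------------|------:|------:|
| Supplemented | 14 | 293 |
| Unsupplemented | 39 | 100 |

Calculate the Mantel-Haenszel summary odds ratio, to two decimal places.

OR_MH = Σ(aᵢdᵢ/nᵢ) / Σ(bᵢcᵢ/nᵢ), where nᵢ is the stratum total.
Stratum 1 (≤ High school): n = 271; a·d/n = 16·116/271 = 6.8487; b·c/n = 93·46/271 = 15.7860
Stratum 2 (Some college): n = 453; a·d/n = 22·146/453 = 7.0905; b·c/n = 266·19/453 = 11.1567
Stratum 3 (≥ Bachelor's): n = 446; a·d/n = 14·100/446 = 3.1390; b·c/n = 293·39/446 = 25.6211
OR_MH = (6.8487 + 7.0905 + 3.1390) / (15.7860 + 11.1567 + 25.6211) = 17.0782 / 52.5638 = 0.32490

0.32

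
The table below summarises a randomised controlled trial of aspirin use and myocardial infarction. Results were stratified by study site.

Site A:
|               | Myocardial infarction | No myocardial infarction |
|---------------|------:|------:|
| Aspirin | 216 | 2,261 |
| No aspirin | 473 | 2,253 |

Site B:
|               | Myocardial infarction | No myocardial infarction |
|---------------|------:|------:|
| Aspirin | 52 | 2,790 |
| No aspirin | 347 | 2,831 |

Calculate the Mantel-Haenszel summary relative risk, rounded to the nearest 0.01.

RR_MH = Σ(aᵢ·n₀ᵢ/nᵢ) / Σ(cᵢ·n₁ᵢ/nᵢ), with n₁ᵢ = aᵢ+bᵢ (exposed), n₀ᵢ = cᵢ+dᵢ (unexposed), nᵢ = n₁ᵢ+n₀ᵢ.
Stratum 1 (Site A): n₁ = 2477, n₀ = 2726, n = 5203; a·n₀/n = 216·2726/5203 = 113.1686; c·n₁/n = 473·2477/5203 = 225.1818
Stratum 2 (Site B): n₁ = 2842, n₀ = 3178, n = 6020; a·n₀/n = 52·3178/6020 = 27.4512; c·n₁/n = 347·2842/6020 = 163.8163
RR_MH = (113.1686 + 27.4512) / (225.1818 + 163.8163) = 140.6197 / 388.9981 = 0.36149

0.36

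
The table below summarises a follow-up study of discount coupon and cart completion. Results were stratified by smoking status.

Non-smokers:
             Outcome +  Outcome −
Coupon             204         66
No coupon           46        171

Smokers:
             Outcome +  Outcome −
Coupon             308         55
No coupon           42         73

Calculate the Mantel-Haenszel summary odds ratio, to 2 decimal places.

10.72

OR_MH = Σ(aᵢdᵢ/nᵢ) / Σ(bᵢcᵢ/nᵢ), where nᵢ is the stratum total.
Stratum 1 (Non-smokers): n = 487; a·d/n = 204·171/487 = 71.6304; b·c/n = 66·46/487 = 6.2341
Stratum 2 (Smokers): n = 478; a·d/n = 308·73/478 = 47.0377; b·c/n = 55·42/478 = 4.8326
OR_MH = (71.6304 + 47.0377) / (6.2341 + 4.8326) = 118.6680 / 11.0667 = 10.72296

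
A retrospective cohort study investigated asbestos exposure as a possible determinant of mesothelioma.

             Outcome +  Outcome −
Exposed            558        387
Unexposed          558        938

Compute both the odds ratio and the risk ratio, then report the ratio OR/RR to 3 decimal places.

1.531

Cells: a = 558, b = 387, c = 558, d = 938.
OR = (558·938)/(387·558) = 523404/215946 = 2.42377
Risk in exposed = 558/945 = 0.59048; risk in unexposed = 558/1496 = 0.37299; RR = 1.58307
OR/RR = 2.42377 / 1.58307 = 1.53106
The outcome is not rare, so the OR lies further from 1 than the RR.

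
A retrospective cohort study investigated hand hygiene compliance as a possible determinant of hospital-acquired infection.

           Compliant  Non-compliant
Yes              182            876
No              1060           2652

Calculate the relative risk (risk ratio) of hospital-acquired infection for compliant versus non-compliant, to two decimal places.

Reading the table with exposure as columns: a = 182 (Compliant, case), b = 1060 (Compliant, non-case), c = 876 (Non-compliant, case), d = 2652.
Risk in exposed = 182/1242 = 0.14654; risk in unexposed = 876/3528 = 0.24830.
RR = 0.14654 / 0.24830 = 0.59017
The risk is 41% lower among the exposed than among the unexposed.

0.59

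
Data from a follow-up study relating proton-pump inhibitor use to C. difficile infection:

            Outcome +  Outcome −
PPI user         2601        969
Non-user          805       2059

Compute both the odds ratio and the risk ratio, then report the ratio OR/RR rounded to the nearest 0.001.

Cells: a = 2601, b = 969, c = 805, d = 2059.
OR = (2601·2059)/(969·805) = 5355459/780045 = 6.86558
Risk in exposed = 2601/3570 = 0.72857; risk in unexposed = 805/2864 = 0.28108; RR = 2.59209
OR/RR = 6.86558 / 2.59209 = 2.64867
The outcome is not rare, so the OR lies further from 1 than the RR.

2.649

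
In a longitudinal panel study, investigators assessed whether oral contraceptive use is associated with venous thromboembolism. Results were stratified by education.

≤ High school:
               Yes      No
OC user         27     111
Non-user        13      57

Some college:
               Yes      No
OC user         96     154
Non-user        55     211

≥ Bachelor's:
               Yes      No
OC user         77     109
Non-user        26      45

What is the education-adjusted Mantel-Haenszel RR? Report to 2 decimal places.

RR_MH = Σ(aᵢ·n₀ᵢ/nᵢ) / Σ(cᵢ·n₁ᵢ/nᵢ), with n₁ᵢ = aᵢ+bᵢ (exposed), n₀ᵢ = cᵢ+dᵢ (unexposed), nᵢ = n₁ᵢ+n₀ᵢ.
Stratum 1 (≤ High school): n₁ = 138, n₀ = 70, n = 208; a·n₀/n = 27·70/208 = 9.0865; c·n₁/n = 13·138/208 = 8.6250
Stratum 2 (Some college): n₁ = 250, n₀ = 266, n = 516; a·n₀/n = 96·266/516 = 49.4884; c·n₁/n = 55·250/516 = 26.6473
Stratum 3 (≥ Bachelor's): n₁ = 186, n₀ = 71, n = 257; a·n₀/n = 77·71/257 = 21.2724; c·n₁/n = 26·186/257 = 18.8171
RR_MH = (9.0865 + 49.4884 + 21.2724) / (8.6250 + 26.6473 + 18.8171) = 79.8473 / 54.0894 = 1.47621

1.48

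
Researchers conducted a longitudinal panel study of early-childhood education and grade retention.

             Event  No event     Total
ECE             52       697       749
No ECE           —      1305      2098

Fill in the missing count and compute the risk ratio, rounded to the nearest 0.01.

0.18

The missing cell is in the unexposed row: 2098 − 1305 = 793.
So a = 52, b = 697, c = 793, d = 1305.
RR = [a/(a+b)] / [c/(c+d)] = (52/749) / (793/2098) = 0.06943/0.37798 = 0.18368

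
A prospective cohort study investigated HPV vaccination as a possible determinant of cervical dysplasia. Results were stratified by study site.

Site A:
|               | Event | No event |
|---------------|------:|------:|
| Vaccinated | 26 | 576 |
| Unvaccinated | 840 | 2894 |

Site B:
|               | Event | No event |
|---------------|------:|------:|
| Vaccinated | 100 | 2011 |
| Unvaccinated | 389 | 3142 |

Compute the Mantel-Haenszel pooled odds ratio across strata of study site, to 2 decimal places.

OR_MH = Σ(aᵢdᵢ/nᵢ) / Σ(bᵢcᵢ/nᵢ), where nᵢ is the stratum total.
Stratum 1 (Site A): n = 4336; a·d/n = 26·2894/4336 = 17.3533; b·c/n = 576·840/4336 = 111.5867
Stratum 2 (Site B): n = 5642; a·d/n = 100·3142/5642 = 55.6895; b·c/n = 2011·389/5642 = 138.6528
OR_MH = (17.3533 + 55.6895) / (111.5867 + 138.6528) = 73.0428 / 250.2395 = 0.29189

0.29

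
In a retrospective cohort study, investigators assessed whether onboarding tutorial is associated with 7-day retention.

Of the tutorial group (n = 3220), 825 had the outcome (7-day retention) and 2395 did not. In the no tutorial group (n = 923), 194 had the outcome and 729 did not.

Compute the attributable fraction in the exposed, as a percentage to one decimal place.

18.0

From the description: a = 825, b = 2395, c = 194, d = 729.
Risk in exposed = 825/3220 = 0.25621; risk in unexposed = 194/923 = 0.21018.
RR = 0.25621/0.21018 = 1.21898
AR% = (RR − 1)/RR × 100 = (1.21898 − 1)/1.21898 × 100 = 17.9645%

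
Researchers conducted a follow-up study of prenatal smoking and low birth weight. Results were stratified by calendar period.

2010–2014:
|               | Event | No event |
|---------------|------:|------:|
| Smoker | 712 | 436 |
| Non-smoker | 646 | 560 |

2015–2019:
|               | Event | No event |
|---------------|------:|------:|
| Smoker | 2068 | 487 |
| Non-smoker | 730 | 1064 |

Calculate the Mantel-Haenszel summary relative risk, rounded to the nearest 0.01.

RR_MH = Σ(aᵢ·n₀ᵢ/nᵢ) / Σ(cᵢ·n₁ᵢ/nᵢ), with n₁ᵢ = aᵢ+bᵢ (exposed), n₀ᵢ = cᵢ+dᵢ (unexposed), nᵢ = n₁ᵢ+n₀ᵢ.
Stratum 1 (2010–2014): n₁ = 1148, n₀ = 1206, n = 2354; a·n₀/n = 712·1206/2354 = 364.7715; c·n₁/n = 646·1148/2354 = 315.0416
Stratum 2 (2015–2019): n₁ = 2555, n₀ = 1794, n = 4349; a·n₀/n = 2068·1794/4349 = 853.0678; c·n₁/n = 730·2555/4349 = 428.8687
RR_MH = (364.7715 + 853.0678) / (315.0416 + 428.8687) = 1217.8393 / 743.9103 = 1.63708

1.64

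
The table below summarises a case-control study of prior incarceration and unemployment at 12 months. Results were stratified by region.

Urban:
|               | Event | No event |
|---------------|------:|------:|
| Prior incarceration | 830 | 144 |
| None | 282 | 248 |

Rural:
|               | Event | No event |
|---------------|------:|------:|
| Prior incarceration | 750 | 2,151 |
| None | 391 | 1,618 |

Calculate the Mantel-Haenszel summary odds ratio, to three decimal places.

1.937

OR_MH = Σ(aᵢdᵢ/nᵢ) / Σ(bᵢcᵢ/nᵢ), where nᵢ is the stratum total.
Stratum 1 (Urban): n = 1504; a·d/n = 830·248/1504 = 136.8617; b·c/n = 144·282/1504 = 27.0000
Stratum 2 (Rural): n = 4910; a·d/n = 750·1618/4910 = 247.1487; b·c/n = 2151·391/4910 = 171.2914
OR_MH = (136.8617 + 247.1487) / (27.0000 + 171.2914) = 384.0104 / 198.2914 = 1.93660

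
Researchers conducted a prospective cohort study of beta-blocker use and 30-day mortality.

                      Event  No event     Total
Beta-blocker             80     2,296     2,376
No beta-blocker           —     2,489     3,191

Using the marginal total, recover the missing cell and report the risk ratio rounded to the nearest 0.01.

The missing cell is in the unexposed row: 3191 − 2489 = 702.
So a = 80, b = 2296, c = 702, d = 2489.
RR = [a/(a+b)] / [c/(c+d)] = (80/2376) / (702/3191) = 0.03367/0.21999 = 0.15305

0.15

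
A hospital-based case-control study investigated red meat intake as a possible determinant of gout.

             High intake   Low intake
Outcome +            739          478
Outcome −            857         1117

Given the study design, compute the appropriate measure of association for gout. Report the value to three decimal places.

Reading the table with exposure as columns: a = 739 (High intake, case), b = 857 (High intake, non-case), c = 478 (Low intake, case), d = 1117.
This is a hospital-based case-control study: participants were sampled on outcome status, so risks in the source population cannot be estimated directly — relative risk is not valid here. The odds ratio is the appropriate measure.
OR = (a·d)/(b·c) = (739 × 1117) / (857 × 478) = 825463 / 409646 = 2.01506

2.015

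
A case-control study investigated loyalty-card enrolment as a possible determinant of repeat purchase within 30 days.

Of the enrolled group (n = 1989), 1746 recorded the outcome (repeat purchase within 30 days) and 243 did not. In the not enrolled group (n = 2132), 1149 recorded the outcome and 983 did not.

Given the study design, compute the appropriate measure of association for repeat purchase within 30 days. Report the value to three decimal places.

From the description: a = 1746, b = 243, c = 1149, d = 983.
This is a case-control study: participants were sampled on outcome status, so risks in the source population cannot be estimated directly — relative risk is not valid here. The odds ratio is the appropriate measure.
OR = (a·d)/(b·c) = (1746 × 983) / (243 × 1149) = 1716318 / 279207 = 6.14712

6.147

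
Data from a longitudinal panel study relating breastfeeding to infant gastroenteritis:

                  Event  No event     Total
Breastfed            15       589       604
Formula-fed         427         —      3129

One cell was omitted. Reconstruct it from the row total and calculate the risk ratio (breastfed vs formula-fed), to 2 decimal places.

0.18

The missing cell is in the unexposed row: 3129 − 427 = 2702.
So a = 15, b = 589, c = 427, d = 2702.
RR = [a/(a+b)] / [c/(c+d)] = (15/604) / (427/3129) = 0.02483/0.13647 = 0.18198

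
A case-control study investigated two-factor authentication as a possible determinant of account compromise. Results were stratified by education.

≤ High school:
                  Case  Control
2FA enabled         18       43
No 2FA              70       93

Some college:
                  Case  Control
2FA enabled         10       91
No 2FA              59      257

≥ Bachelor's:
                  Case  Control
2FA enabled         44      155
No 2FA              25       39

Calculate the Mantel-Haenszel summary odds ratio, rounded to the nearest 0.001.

OR_MH = Σ(aᵢdᵢ/nᵢ) / Σ(bᵢcᵢ/nᵢ), where nᵢ is the stratum total.
Stratum 1 (≤ High school): n = 224; a·d/n = 18·93/224 = 7.4732; b·c/n = 43·70/224 = 13.4375
Stratum 2 (Some college): n = 417; a·d/n = 10·257/417 = 6.1631; b·c/n = 91·59/417 = 12.8753
Stratum 3 (≥ Bachelor's): n = 263; a·d/n = 44·39/263 = 6.5247; b·c/n = 155·25/263 = 14.7338
OR_MH = (7.4732 + 6.1631 + 6.5247) / (13.4375 + 12.8753 + 14.7338) = 20.1610 / 41.0466 = 0.49117

0.491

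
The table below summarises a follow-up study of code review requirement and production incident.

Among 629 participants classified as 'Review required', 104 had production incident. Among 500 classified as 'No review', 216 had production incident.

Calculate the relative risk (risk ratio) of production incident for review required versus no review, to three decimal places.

From the description: a = 104, b = 525, c = 216, d = 284.
Risk in exposed = 104/629 = 0.16534; risk in unexposed = 216/500 = 0.43200.
RR = 0.16534 / 0.43200 = 0.38274
The risk is 62% lower among the exposed than among the unexposed.

0.383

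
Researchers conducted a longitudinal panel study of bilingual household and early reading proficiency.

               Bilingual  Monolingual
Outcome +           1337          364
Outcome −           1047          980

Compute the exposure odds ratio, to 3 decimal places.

3.438

Reading the table with exposure as columns: a = 1337 (Bilingual, case), b = 1047 (Bilingual, non-case), c = 364 (Monolingual, case), d = 980.
OR = (a·d)/(b·c) = (1337 × 980) / (1047 × 364) = 1310260 / 381108 = 3.43803
The odds of early reading proficiency are about 3.44 times as high in the bilingual group.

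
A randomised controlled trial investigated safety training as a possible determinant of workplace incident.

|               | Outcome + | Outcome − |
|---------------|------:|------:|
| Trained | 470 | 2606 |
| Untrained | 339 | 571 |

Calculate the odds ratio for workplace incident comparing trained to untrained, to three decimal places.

Cells: a = 470, b = 2606, c = 339, d = 571.
OR = (a·d)/(b·c) = (470 × 571) / (2606 × 339) = 268370 / 883434 = 0.30378
Exposure is associated with lower odds of workplace incident (OR = 0.30 < 1).

0.304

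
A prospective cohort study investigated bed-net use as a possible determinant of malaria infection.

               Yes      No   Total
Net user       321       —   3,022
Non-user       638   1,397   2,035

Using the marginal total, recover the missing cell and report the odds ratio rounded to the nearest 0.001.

0.260

The missing cell is in the exposed row: 3022 − 321 = 2701.
So a = 321, b = 2701, c = 638, d = 1397.
OR = (a·d)/(b·c) = (321 × 1397) / (2701 × 638) = 448437 / 1723238 = 0.26023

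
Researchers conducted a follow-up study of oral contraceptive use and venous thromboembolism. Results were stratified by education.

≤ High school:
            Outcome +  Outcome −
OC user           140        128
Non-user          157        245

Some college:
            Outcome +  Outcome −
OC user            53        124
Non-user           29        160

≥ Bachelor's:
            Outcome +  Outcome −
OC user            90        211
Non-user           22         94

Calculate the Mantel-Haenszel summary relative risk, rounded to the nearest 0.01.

RR_MH = Σ(aᵢ·n₀ᵢ/nᵢ) / Σ(cᵢ·n₁ᵢ/nᵢ), with n₁ᵢ = aᵢ+bᵢ (exposed), n₀ᵢ = cᵢ+dᵢ (unexposed), nᵢ = n₁ᵢ+n₀ᵢ.
Stratum 1 (≤ High school): n₁ = 268, n₀ = 402, n = 670; a·n₀/n = 140·402/670 = 84.0000; c·n₁/n = 157·268/670 = 62.8000
Stratum 2 (Some college): n₁ = 177, n₀ = 189, n = 366; a·n₀/n = 53·189/366 = 27.3689; c·n₁/n = 29·177/366 = 14.0246
Stratum 3 (≥ Bachelor's): n₁ = 301, n₀ = 116, n = 417; a·n₀/n = 90·116/417 = 25.0360; c·n₁/n = 22·301/417 = 15.8801
RR_MH = (84.0000 + 27.3689 + 25.0360) / (62.8000 + 14.0246 + 15.8801) = 136.4048 / 92.7047 = 1.47139

1.47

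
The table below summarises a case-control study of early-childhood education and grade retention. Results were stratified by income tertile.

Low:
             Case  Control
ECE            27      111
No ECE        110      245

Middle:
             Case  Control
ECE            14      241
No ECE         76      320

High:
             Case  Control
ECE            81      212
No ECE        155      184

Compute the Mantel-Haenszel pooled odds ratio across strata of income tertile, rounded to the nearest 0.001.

OR_MH = Σ(aᵢdᵢ/nᵢ) / Σ(bᵢcᵢ/nᵢ), where nᵢ is the stratum total.
Stratum 1 (Low): n = 493; a·d/n = 27·245/493 = 13.4178; b·c/n = 111·110/493 = 24.7667
Stratum 2 (Middle): n = 651; a·d/n = 14·320/651 = 6.8817; b·c/n = 241·76/651 = 28.1352
Stratum 3 (High): n = 632; a·d/n = 81·184/632 = 23.5823; b·c/n = 212·155/632 = 51.9937
OR_MH = (13.4178 + 6.8817 + 23.5823) / (24.7667 + 28.1352 + 51.9937) = 43.8818 / 104.8956 = 0.41834

0.418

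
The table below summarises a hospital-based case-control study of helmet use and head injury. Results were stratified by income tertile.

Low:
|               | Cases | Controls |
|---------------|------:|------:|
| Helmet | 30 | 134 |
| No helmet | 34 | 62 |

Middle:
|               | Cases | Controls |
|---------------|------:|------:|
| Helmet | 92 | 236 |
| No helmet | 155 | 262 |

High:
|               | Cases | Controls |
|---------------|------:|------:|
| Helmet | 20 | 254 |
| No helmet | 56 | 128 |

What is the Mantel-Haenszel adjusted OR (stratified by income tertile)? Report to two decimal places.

OR_MH = Σ(aᵢdᵢ/nᵢ) / Σ(bᵢcᵢ/nᵢ), where nᵢ is the stratum total.
Stratum 1 (Low): n = 260; a·d/n = 30·62/260 = 7.1538; b·c/n = 134·34/260 = 17.5231
Stratum 2 (Middle): n = 745; a·d/n = 92·262/745 = 32.3544; b·c/n = 236·155/745 = 49.1007
Stratum 3 (High): n = 458; a·d/n = 20·128/458 = 5.5895; b·c/n = 254·56/458 = 31.0568
OR_MH = (7.1538 + 32.3544 + 5.5895) / (17.5231 + 49.1007 + 31.0568) = 45.0977 / 97.6805 = 0.46169

0.46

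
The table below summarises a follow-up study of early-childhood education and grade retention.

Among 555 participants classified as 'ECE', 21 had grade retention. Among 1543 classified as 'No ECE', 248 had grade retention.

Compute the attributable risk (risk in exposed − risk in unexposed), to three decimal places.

-0.123

From the description: a = 21, b = 534, c = 248, d = 1295.
Risk in exposed = 21/555 = 0.037838; risk in unexposed = 248/1543 = 0.160726.
Risk difference = 0.037838 − 0.160726 = -0.122888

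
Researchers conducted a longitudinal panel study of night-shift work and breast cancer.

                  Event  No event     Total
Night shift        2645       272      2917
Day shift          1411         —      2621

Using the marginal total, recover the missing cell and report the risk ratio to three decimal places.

1.684

The missing cell is in the unexposed row: 2621 − 1411 = 1210.
So a = 2645, b = 272, c = 1411, d = 1210.
RR = [a/(a+b)] / [c/(c+d)] = (2645/2917) / (1411/2621) = 0.90675/0.53834 = 1.68434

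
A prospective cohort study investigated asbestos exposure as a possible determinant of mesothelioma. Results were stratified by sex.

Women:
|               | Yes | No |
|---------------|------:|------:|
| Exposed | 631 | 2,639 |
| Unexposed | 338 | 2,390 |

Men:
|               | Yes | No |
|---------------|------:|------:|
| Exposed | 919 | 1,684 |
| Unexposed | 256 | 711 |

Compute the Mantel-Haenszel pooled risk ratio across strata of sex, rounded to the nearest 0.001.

1.445

RR_MH = Σ(aᵢ·n₀ᵢ/nᵢ) / Σ(cᵢ·n₁ᵢ/nᵢ), with n₁ᵢ = aᵢ+bᵢ (exposed), n₀ᵢ = cᵢ+dᵢ (unexposed), nᵢ = n₁ᵢ+n₀ᵢ.
Stratum 1 (Women): n₁ = 3270, n₀ = 2728, n = 5998; a·n₀/n = 631·2728/5998 = 286.9903; c·n₁/n = 338·3270/5998 = 184.2714
Stratum 2 (Men): n₁ = 2603, n₀ = 967, n = 3570; a·n₀/n = 919·967/3570 = 248.9280; c·n₁/n = 256·2603/3570 = 186.6577
RR_MH = (286.9903 + 248.9280) / (184.2714 + 186.6577) = 535.9183 / 370.9291 = 1.44480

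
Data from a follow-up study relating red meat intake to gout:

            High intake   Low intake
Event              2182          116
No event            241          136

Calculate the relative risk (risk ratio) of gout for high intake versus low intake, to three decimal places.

1.956

Reading the table with exposure as columns: a = 2182 (High intake, case), b = 241 (High intake, non-case), c = 116 (Low intake, case), d = 136.
Risk in exposed = 2182/2423 = 0.90054; risk in unexposed = 116/252 = 0.46032.
RR = 0.90054 / 0.46032 = 1.95634
The risk among the exposed is 1.96 times that among the unexposed.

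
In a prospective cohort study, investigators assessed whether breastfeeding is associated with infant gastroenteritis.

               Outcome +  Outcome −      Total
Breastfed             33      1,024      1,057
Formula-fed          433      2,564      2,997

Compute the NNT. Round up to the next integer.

9

Risk in treated group = 33/1057 = 0.03122; risk in control = 433/2997 = 0.14448.
Absolute risk reduction = 0.14448 − 0.03122 = 0.11326
NNT = 1 / ARR = 1 / 0.11326 = 8.829 → round up → 9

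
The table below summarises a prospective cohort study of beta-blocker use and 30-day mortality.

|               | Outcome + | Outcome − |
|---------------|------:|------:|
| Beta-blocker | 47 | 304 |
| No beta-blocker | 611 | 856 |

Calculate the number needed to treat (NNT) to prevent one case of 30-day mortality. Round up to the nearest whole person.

4

Risk in treated group = 47/351 = 0.13390; risk in control = 611/1467 = 0.41650.
Absolute risk reduction = 0.41650 − 0.13390 = 0.28259
NNT = 1 / ARR = 1 / 0.28259 = 3.539 → round up → 4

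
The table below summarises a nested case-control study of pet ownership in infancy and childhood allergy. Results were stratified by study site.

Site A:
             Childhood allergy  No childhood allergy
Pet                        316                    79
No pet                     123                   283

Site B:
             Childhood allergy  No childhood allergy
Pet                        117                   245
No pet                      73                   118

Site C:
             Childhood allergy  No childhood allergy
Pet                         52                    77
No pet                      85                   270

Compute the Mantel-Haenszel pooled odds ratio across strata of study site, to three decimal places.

2.856

OR_MH = Σ(aᵢdᵢ/nᵢ) / Σ(bᵢcᵢ/nᵢ), where nᵢ is the stratum total.
Stratum 1 (Site A): n = 801; a·d/n = 316·283/801 = 111.6454; b·c/n = 79·123/801 = 12.1311
Stratum 2 (Site B): n = 553; a·d/n = 117·118/553 = 24.9656; b·c/n = 245·73/553 = 32.3418
Stratum 3 (Site C): n = 484; a·d/n = 52·270/484 = 29.0083; b·c/n = 77·85/484 = 13.5227
OR_MH = (111.6454 + 24.9656 + 29.0083) / (12.1311 + 32.3418 + 13.5227) = 165.6193 / 57.9956 = 2.85572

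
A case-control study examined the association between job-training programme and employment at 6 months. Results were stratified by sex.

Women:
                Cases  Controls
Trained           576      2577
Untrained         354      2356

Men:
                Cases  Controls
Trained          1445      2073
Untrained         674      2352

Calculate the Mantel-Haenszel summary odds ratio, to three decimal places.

2.034

OR_MH = Σ(aᵢdᵢ/nᵢ) / Σ(bᵢcᵢ/nᵢ), where nᵢ is the stratum total.
Stratum 1 (Women): n = 5863; a·d/n = 576·2356/5863 = 231.4610; b·c/n = 2577·354/5863 = 155.5958
Stratum 2 (Men): n = 6544; a·d/n = 1445·2352/6544 = 519.3521; b·c/n = 2073·674/6544 = 213.5089
OR_MH = (231.4610 + 519.3521) / (155.5958 + 213.5089) = 750.8131 / 369.1046 = 2.03415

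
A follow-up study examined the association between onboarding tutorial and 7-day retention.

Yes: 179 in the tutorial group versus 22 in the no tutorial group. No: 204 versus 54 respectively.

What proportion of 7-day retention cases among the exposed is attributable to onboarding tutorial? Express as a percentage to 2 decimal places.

38.06

From the description: a = 179, b = 204, c = 22, d = 54.
Risk in exposed = 179/383 = 0.46736; risk in unexposed = 22/76 = 0.28947.
RR = 0.46736/0.28947 = 1.61453
AR% = (RR − 1)/RR × 100 = (1.61453 − 1)/1.61453 × 100 = 38.0623%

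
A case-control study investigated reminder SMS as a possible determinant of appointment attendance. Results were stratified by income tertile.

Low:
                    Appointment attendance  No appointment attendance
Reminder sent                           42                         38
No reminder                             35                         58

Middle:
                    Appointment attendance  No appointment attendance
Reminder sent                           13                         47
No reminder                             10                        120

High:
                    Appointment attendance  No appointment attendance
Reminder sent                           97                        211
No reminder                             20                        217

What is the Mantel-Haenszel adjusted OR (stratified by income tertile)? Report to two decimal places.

3.40

OR_MH = Σ(aᵢdᵢ/nᵢ) / Σ(bᵢcᵢ/nᵢ), where nᵢ is the stratum total.
Stratum 1 (Low): n = 173; a·d/n = 42·58/173 = 14.0809; b·c/n = 38·35/173 = 7.6879
Stratum 2 (Middle): n = 190; a·d/n = 13·120/190 = 8.2105; b·c/n = 47·10/190 = 2.4737
Stratum 3 (High): n = 545; a·d/n = 97·217/545 = 38.6220; b·c/n = 211·20/545 = 7.7431
OR_MH = (14.0809 + 8.2105 + 38.6220) / (7.6879 + 2.4737 + 7.7431) = 60.9135 / 17.9047 = 3.40210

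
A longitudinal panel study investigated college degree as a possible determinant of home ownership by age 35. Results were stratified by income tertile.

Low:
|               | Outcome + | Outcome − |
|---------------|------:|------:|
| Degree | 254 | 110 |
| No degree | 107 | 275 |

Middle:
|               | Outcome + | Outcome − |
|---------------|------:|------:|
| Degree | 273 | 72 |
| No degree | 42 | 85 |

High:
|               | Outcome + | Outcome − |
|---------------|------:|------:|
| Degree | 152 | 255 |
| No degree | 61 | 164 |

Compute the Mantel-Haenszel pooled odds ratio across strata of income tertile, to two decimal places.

OR_MH = Σ(aᵢdᵢ/nᵢ) / Σ(bᵢcᵢ/nᵢ), where nᵢ is the stratum total.
Stratum 1 (Low): n = 746; a·d/n = 254·275/746 = 93.6327; b·c/n = 110·107/746 = 15.7775
Stratum 2 (Middle): n = 472; a·d/n = 273·85/472 = 49.1631; b·c/n = 72·42/472 = 6.4068
Stratum 3 (High): n = 632; a·d/n = 152·164/632 = 39.4430; b·c/n = 255·61/632 = 24.6123
OR_MH = (93.6327 + 49.1631 + 39.4430) / (15.7775 + 6.4068 + 24.6123) = 182.2389 / 46.7966 = 3.89428

3.89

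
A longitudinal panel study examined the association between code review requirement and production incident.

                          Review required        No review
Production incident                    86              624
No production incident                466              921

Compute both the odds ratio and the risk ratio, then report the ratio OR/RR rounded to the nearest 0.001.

0.706

Reading the table with exposure as columns: a = 86 (Review required, case), b = 466 (Review required, non-case), c = 624 (No review, case), d = 921.
OR = (86·921)/(466·624) = 79206/290784 = 0.27239
Risk in exposed = 86/552 = 0.15580; risk in unexposed = 624/1545 = 0.40388; RR = 0.38575
OR/RR = 0.27239 / 0.38575 = 0.70613
The outcome is not rare, so the OR lies further from 1 than the RR.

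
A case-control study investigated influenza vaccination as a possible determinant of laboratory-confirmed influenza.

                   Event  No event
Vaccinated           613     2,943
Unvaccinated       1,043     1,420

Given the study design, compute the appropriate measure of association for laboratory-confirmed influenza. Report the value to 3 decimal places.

0.284

Cells: a = 613, b = 2943, c = 1043, d = 1420.
This is a case-control study: participants were sampled on outcome status, so risks in the source population cannot be estimated directly — relative risk is not valid here. The odds ratio is the appropriate measure.
OR = (a·d)/(b·c) = (613 × 1420) / (2943 × 1043) = 870460 / 3069549 = 0.28358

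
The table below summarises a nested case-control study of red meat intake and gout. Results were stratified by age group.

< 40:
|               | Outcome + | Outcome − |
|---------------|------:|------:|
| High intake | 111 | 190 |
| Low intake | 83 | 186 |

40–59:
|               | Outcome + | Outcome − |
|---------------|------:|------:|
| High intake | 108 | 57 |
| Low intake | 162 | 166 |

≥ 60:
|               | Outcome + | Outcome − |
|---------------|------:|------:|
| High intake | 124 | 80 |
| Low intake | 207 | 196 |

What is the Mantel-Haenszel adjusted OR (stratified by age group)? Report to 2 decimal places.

1.53

OR_MH = Σ(aᵢdᵢ/nᵢ) / Σ(bᵢcᵢ/nᵢ), where nᵢ is the stratum total.
Stratum 1 (< 40): n = 570; a·d/n = 111·186/570 = 36.2211; b·c/n = 190·83/570 = 27.6667
Stratum 2 (40–59): n = 493; a·d/n = 108·166/493 = 36.3651; b·c/n = 57·162/493 = 18.7302
Stratum 3 (≥ 60): n = 607; a·d/n = 124·196/607 = 40.0395; b·c/n = 80·207/607 = 27.2817
OR_MH = (36.2211 + 36.3651 + 40.0395) / (27.6667 + 18.7302 + 27.2817) = 112.6257 / 73.6786 = 1.52861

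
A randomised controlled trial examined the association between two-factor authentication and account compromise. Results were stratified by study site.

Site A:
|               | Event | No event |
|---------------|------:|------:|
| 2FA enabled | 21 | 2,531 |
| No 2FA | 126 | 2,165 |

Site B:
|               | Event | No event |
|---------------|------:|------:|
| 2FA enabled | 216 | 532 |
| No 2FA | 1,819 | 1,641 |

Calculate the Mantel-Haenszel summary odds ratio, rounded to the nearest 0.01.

OR_MH = Σ(aᵢdᵢ/nᵢ) / Σ(bᵢcᵢ/nᵢ), where nᵢ is the stratum total.
Stratum 1 (Site A): n = 4843; a·d/n = 21·2165/4843 = 9.3878; b·c/n = 2531·126/4843 = 65.8489
Stratum 2 (Site B): n = 4208; a·d/n = 216·1641/4208 = 84.2338; b·c/n = 532·1819/4208 = 229.9686
OR_MH = (9.3878 + 84.2338) / (65.8489 + 229.9686) = 93.6216 / 295.8175 = 0.31648

0.32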